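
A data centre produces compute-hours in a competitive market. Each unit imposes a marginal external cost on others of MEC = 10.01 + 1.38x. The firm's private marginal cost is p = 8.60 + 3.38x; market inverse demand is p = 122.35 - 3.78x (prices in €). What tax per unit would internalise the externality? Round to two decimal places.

tax = €26.77 per unit

Social marginal cost = private MC + MEC = 18.61 + 4.76x.
Set SMC = demand: 18.61 + 4.76x = 122.35 - 3.78x → x* = 12.1475.
The Pigouvian tax equals MEC at x*: 10.01 + 1.38×12.1475 = 26.7736.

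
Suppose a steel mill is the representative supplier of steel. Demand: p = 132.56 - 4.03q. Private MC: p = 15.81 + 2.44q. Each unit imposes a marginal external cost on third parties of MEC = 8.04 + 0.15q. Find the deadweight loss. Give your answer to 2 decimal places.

Market equilibrium (private): 15.81 + 2.44q = 132.56 - 4.03q → q_m = 18.0448.
Social marginal cost = private MC + MEC = 23.85 + 2.59q.
Set SMC = demand: 23.85 + 2.59q = 132.56 - 4.03q → q* = 16.4215.
The welfare-loss triangle has base |q_m − q*| and height MEC(q_m) (the vertical gap between SMC and demand is zero at q* and MEC at q_m).
DWL = ½ × 1.6233 × 10.7467 = 8.7226.

DWL = 8.72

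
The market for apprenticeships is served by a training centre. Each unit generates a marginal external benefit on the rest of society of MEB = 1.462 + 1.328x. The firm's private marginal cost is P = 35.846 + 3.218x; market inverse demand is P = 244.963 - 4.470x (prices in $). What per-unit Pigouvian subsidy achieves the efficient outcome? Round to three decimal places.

subsidy = $45.432 per unit

Social marginal cost = private MC − MEB = 34.384 + 1.890x.
Set SMC = demand: 34.384 + 1.890x = 244.963 - 4.470x → x* = 33.1099.
The Pigouvian subsidy equals MEB at x*: 1.462 + 1.328×33.1099 = 45.4319.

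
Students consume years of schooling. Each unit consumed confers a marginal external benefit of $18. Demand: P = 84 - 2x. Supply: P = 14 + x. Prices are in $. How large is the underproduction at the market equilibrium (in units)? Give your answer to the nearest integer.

Market equilibrium (private): 14 + x = 84 - 2x → x_m = 23.3333.
Social marginal benefit = demand + MEB = 102 - 2x.
Set SMB = MC: 102 - 2x = 14 + x → x* = 29.3333.
Gap = |23.3333 − 29.3333| = 6.0000.

6 units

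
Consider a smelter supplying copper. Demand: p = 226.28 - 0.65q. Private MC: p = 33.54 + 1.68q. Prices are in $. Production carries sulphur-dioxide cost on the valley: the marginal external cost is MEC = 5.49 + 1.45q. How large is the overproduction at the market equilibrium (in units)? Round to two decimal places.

33.18 units

Market equilibrium (private): 33.54 + 1.68q = 226.28 - 0.65q → q_m = 82.7210.
Social marginal cost = private MC + MEC = 39.03 + 3.13q.
Set SMC = demand: 39.03 + 3.13q = 226.28 - 0.65q → q* = 49.5370.
Gap = |82.7210 − 49.5370| = 33.1840.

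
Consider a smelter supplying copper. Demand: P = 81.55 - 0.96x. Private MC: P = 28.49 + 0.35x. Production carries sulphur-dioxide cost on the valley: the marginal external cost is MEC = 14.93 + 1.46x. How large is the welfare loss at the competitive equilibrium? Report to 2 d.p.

Market equilibrium (private): 28.49 + 0.35x = 81.55 - 0.96x → x_m = 40.5038.
Social marginal cost = private MC + MEC = 43.42 + 1.81x.
Set SMC = demand: 43.42 + 1.81x = 81.55 - 0.96x → x* = 13.7653.
The welfare-loss triangle has base |x_m − x*| and height MEC(x_m) (the vertical gap between SMC and demand is zero at x* and MEC at x_m).
DWL = ½ × 26.7385 × 74.0656 = 990.2015.

DWL = 990.20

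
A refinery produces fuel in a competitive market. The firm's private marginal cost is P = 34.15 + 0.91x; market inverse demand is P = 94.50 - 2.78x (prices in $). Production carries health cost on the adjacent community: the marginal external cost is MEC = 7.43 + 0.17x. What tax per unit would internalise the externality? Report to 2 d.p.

Social marginal cost = private MC + MEC = 41.58 + 1.08x.
Set SMC = demand: 41.58 + 1.08x = 94.50 - 2.78x → x* = 13.7098.
The Pigouvian tax equals MEC at x*: 7.43 + 0.17×13.7098 = 9.7607.

tax = $9.76 per unit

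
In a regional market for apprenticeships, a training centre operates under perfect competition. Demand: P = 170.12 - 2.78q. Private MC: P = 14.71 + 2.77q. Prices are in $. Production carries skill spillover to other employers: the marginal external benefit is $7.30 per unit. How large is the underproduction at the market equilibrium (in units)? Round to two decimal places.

1.32 units

Market equilibrium (private): 14.71 + 2.77q = 170.12 - 2.78q → q_m = 28.0018.
Social marginal cost = private MC − MEB = 7.41 + 2.77q.
Set SMC = demand: 7.41 + 2.77q = 170.12 - 2.78q → q* = 29.3171.
Gap = |28.0018 − 29.3171| = 1.3153.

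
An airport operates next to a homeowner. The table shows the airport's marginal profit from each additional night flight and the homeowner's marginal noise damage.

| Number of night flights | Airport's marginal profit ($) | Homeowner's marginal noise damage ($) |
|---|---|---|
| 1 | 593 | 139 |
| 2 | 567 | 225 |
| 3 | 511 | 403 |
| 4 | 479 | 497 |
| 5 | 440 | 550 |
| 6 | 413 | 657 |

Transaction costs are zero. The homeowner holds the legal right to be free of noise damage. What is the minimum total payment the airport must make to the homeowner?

Efficient level: marginal profit ≥ marginal noise damage through level 3, so k* = 3.
With the homeowner holding the right, the airport must at least compensate total damage at k*: 139 + 225 + 403 = 767.

$767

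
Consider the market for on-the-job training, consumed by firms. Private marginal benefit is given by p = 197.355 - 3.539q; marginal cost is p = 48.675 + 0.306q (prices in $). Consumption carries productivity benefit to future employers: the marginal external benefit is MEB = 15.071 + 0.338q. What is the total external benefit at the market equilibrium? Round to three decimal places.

Market equilibrium (private): 48.675 + 0.306q = 197.355 - 3.539q → q_m = 38.6684.
Total external benefit = ∫₀^{q_m} (15.071 + 0.338q) dq = 15.071×38.6684 + ½×0.338×38.6684² = 835.4679.

$835.468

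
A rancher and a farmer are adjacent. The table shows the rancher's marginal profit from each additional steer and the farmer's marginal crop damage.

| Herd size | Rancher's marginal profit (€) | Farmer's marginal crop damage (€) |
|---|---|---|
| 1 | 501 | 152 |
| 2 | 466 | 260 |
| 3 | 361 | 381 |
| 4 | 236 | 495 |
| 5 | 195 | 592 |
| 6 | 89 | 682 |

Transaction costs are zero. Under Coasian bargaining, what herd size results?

Bargaining reaches the level where marginal profit last exceeds marginal crop damage.
That holds through level 2 (466 ≥ 260) but not at 3 (361 < 381).

2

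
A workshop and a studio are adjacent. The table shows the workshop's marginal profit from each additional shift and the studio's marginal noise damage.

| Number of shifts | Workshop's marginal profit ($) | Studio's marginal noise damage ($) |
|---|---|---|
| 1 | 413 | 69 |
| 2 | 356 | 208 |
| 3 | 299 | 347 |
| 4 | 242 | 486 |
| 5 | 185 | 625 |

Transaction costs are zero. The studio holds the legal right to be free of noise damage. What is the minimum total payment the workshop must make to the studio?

$277

Efficient level: marginal profit ≥ marginal noise damage through level 2, so k* = 2.
With the studio holding the right, the workshop must at least compensate total damage at k*: 69 + 208 = 277.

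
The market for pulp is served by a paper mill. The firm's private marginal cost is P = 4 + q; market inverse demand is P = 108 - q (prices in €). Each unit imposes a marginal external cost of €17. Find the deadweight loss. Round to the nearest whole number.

DWL = €72

Market equilibrium (private): 4 + q = 108 - q → q_m = 52.0000.
Social marginal cost = private MC + MEC = 21 + q.
Set SMC = demand: 21 + q = 108 - q → q* = 43.5000.
Between q* and q_m the wedge SMC − demand runs linearly from 0 to MEC(q_m), so the loss is a triangle.
DWL = ½ × 8.5000 × 17.0000 = 72.2500.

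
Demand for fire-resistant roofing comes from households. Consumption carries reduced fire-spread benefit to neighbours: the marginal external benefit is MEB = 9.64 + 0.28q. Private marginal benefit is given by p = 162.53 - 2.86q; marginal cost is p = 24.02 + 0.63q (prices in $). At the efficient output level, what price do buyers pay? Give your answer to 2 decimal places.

Social marginal benefit = demand + MEB = 172.17 - 2.58q.
Set SMB = MC: 172.17 - 2.58q = 24.02 + 0.63q → q* = 46.1526.
Consumer price on the demand curve at q*: 162.53 − 2.86×46.1526 = 30.5336.

P = $30.53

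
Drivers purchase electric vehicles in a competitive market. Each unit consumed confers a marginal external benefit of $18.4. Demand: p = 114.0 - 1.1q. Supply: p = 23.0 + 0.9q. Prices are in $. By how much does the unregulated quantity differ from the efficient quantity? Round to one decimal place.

Market equilibrium (private): 23.0 + 0.9q = 114.0 - 1.1q → q_m = 45.5000.
Social marginal benefit = demand + MEB = 132.4 - 1.1q.
Set SMB = MC: 132.4 - 1.1q = 23.0 + 0.9q → q* = 54.7000.
Gap = |45.5000 − 54.7000| = 9.2000.

9.2 units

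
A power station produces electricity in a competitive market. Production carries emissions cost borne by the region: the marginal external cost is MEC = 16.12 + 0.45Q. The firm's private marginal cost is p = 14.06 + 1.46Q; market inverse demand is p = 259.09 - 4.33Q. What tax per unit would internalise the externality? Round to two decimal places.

tax = 32.63 per unit

Social marginal cost = private MC + MEC = 30.18 + 1.91Q.
Set SMC = demand: 30.18 + 1.91Q = 259.09 - 4.33Q → Q* = 36.6843.
The Pigouvian tax equals MEC at Q*: 16.12 + 0.45×36.6843 = 32.6279.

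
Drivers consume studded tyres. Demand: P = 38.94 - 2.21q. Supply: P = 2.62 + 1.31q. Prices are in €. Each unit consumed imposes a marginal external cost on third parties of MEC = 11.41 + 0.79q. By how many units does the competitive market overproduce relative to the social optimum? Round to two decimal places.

Market equilibrium (private): 2.62 + 1.31q = 38.94 - 2.21q → q_m = 10.3182.
Social marginal benefit = demand − MEC = 27.53 - 3.00q.
Set SMB = MC: 27.53 - 3.00q = 2.62 + 1.31q → q* = 5.7796.
Gap = |10.3182 − 5.7796| = 4.5386.

4.54 units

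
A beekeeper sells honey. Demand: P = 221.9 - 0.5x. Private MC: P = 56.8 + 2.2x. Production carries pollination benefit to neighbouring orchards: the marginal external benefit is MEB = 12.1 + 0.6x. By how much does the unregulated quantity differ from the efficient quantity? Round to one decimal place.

Market equilibrium (private): 56.8 + 2.2x = 221.9 - 0.5x → x_m = 61.1481.
Social marginal cost = private MC − MEB = 44.7 + 1.6x.
Set SMC = demand: 44.7 + 1.6x = 221.9 - 0.5x → x* = 84.3810.
Gap = |61.1481 − 84.3810| = 23.2329.

23.2 units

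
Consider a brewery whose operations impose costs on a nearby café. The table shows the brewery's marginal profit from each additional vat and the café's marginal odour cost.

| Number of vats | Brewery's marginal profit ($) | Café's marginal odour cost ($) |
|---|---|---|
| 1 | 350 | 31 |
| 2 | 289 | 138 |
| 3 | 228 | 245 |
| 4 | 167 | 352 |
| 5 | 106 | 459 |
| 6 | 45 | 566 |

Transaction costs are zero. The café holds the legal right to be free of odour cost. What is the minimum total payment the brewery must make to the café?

Efficient level: marginal profit ≥ marginal odour cost through level 2, so k* = 2.
With the café holding the right, the brewery must at least compensate total damage at k*: 31 + 138 = 169.

$169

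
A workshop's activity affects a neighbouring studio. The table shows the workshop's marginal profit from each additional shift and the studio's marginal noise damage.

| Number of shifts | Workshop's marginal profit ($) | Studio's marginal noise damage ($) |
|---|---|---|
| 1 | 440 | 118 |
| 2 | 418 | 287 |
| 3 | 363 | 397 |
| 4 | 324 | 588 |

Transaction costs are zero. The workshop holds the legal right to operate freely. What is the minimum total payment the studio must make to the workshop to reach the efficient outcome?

$687

Left alone the workshop would choose level 4 (marginal profit stays positive).
Efficient level: k* = 2 (marginal profit ≥ marginal noise damage through 2).
The studio must at least cover the workshop's forgone profit from cutting 4→2: 363 + 324 = 687.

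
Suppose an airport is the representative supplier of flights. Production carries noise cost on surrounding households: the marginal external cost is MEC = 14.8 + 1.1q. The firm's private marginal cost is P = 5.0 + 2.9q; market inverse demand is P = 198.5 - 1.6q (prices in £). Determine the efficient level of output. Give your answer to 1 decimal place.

Social marginal cost = private MC + MEC = 19.8 + 4.0q.
Set SMC = demand: 19.8 + 4.0q = 198.5 - 1.6q → q* = 31.9107.

q* = 31.9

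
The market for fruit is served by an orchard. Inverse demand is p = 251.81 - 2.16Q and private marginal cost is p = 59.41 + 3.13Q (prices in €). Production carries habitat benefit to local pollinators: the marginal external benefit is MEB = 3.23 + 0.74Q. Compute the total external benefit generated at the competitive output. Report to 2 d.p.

Market equilibrium (private): 59.41 + 3.13Q = 251.81 - 2.16Q → Q_m = 36.3705.
Total external benefit = ∫₀^{Q_m} (3.23 + 0.74Q) dQ = 3.23×36.3705 + ½×0.74×36.3705² = 606.9176.

€606.92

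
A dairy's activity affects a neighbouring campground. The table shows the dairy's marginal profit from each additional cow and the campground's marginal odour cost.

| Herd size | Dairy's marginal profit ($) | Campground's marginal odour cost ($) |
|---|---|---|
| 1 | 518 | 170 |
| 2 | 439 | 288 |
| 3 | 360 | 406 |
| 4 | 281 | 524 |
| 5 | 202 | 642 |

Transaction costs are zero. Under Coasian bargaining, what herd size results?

Bargaining reaches the level where marginal profit last exceeds marginal odour cost.
That holds through level 2 (439 ≥ 288) but not at 3 (360 < 406).

2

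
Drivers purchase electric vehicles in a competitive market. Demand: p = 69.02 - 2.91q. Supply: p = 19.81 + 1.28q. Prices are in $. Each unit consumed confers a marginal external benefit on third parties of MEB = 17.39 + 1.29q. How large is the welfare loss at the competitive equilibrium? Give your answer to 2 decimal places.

Market equilibrium (private): 19.81 + 1.28q = 69.02 - 2.91q → q_m = 11.7446.
Social marginal benefit = demand + MEB = 86.41 - 1.62q.
Set SMB = MC: 86.41 - 1.62q = 19.81 + 1.28q → q* = 22.9655.
The loss is the area between SMB and MC from q* to q_m; with linear curves that's a triangle of height MEB(q_m).
DWL = ½ × 11.2209 × 32.5406 = 182.5674.

DWL = $182.57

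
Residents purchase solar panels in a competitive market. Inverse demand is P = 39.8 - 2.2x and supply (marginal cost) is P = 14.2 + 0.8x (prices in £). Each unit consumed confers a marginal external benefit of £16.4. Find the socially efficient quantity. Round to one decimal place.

Social marginal benefit = demand + MEB = 56.2 - 2.2x.
Set SMB = MC: 56.2 - 2.2x = 14.2 + 0.8x → x* = 14.0000.

x* = 14.0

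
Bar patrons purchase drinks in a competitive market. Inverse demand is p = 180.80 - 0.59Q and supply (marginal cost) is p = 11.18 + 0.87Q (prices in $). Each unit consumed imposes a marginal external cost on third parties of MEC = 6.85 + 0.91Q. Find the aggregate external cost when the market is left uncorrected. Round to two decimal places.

$6937.11

Market equilibrium (private): 11.18 + 0.87Q = 180.80 - 0.59Q → Q_m = 116.1781.
Total external cost = ∫₀^{Q_m} (6.85 + 0.91Q) dQ = 6.85×116.1781 + ½×0.91×116.1781² = 6937.1147.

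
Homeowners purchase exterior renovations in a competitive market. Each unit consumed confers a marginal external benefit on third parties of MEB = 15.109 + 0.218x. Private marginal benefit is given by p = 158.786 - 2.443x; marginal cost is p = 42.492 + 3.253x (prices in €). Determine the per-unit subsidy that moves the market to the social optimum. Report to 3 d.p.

Social marginal benefit = demand + MEB = 173.895 - 2.225x.
Set SMB = MC: 173.895 - 2.225x = 42.492 + 3.253x → x* = 23.9874.
The Pigouvian subsidy equals MEB at x*: 15.109 + 0.218×23.9874 = 20.3383.

subsidy = €20.338 per unit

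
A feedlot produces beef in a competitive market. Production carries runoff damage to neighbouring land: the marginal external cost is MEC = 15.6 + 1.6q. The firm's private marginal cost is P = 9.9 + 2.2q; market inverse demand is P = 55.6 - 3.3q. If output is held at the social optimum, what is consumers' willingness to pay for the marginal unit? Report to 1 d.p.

Social marginal cost = private MC + MEC = 25.5 + 3.8q.
Set SMC = demand: 25.5 + 3.8q = 55.6 - 3.3q → q* = 4.2394.
Consumer price on the demand curve at q*: 55.6 − 3.3×4.2394 = 41.6100.

P = 41.6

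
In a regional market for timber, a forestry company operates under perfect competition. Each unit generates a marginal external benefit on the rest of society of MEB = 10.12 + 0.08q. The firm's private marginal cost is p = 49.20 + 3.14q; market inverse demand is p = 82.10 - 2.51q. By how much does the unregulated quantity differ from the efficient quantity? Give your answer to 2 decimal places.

1.90 units

Market equilibrium (private): 49.20 + 3.14q = 82.10 - 2.51q → q_m = 5.8230.
Social marginal cost = private MC − MEB = 39.08 + 3.06q.
Set SMC = demand: 39.08 + 3.06q = 82.10 - 2.51q → q* = 7.7235.
Gap = |5.8230 − 7.7235| = 1.9005.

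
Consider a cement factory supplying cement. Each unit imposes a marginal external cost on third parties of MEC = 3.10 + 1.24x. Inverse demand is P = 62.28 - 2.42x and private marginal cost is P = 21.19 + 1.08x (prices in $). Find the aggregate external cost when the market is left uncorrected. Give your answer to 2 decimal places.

Market equilibrium (private): 21.19 + 1.08x = 62.28 - 2.42x → x_m = 11.7400.
Total external cost = ∫₀^{x_m} (3.10 + 1.24x) dx = 3.10×11.7400 + ½×1.24×11.7400² = 121.8471.

$121.85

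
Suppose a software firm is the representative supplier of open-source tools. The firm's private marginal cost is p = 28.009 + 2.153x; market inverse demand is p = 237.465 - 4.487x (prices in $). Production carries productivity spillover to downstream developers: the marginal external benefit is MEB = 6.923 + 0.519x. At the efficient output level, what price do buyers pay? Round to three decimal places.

P = $78.848

Social marginal cost = private MC − MEB = 21.086 + 1.634x.
Set SMC = demand: 21.086 + 1.634x = 237.465 - 4.487x → x* = 35.3503.
Consumer price on the demand curve at x*: 237.465 − 4.487×35.3503 = 78.8482.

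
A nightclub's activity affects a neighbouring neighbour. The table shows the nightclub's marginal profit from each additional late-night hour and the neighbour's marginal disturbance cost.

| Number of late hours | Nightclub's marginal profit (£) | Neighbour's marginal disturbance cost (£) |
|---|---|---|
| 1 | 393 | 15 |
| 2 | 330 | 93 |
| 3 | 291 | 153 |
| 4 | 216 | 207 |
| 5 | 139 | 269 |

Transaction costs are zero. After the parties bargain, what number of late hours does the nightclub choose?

Bargaining reaches the level where marginal profit last exceeds marginal disturbance cost.
That holds through level 4 (216 ≥ 207) but not at 5 (139 < 269).

4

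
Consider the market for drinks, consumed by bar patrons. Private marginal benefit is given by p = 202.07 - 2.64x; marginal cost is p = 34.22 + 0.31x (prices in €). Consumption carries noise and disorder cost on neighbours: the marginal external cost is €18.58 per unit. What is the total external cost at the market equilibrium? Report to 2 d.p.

€1057.17

Market equilibrium (private): 34.22 + 0.31x = 202.07 - 2.64x → x_m = 56.8983.
Total external cost = MEC × x_m = 18.58 × 56.8983 = 1057.1704.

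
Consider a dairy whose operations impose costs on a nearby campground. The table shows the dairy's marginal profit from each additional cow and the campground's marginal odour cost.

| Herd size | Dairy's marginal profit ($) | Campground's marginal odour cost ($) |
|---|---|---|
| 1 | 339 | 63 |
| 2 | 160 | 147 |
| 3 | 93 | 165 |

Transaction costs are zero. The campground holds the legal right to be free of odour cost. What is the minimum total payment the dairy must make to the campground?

$210

Efficient level: marginal profit ≥ marginal odour cost through level 2, so k* = 2.
With the campground holding the right, the dairy must at least compensate total damage at k*: 63 + 147 = 210.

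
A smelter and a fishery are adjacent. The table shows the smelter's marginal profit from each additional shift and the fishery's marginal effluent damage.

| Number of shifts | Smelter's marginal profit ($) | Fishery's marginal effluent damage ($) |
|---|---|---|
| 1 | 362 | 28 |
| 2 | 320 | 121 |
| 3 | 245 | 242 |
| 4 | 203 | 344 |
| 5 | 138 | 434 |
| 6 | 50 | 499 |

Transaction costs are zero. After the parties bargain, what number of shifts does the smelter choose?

Bargaining reaches the level where marginal profit last exceeds marginal effluent damage.
That holds through level 3 (245 ≥ 242) but not at 4 (203 < 344).

3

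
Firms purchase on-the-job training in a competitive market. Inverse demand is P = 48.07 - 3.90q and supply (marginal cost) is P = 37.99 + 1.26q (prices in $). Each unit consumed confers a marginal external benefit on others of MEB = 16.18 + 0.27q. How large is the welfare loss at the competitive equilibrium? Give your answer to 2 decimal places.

DWL = $28.54

Market equilibrium (private): 37.99 + 1.26q = 48.07 - 3.90q → q_m = 1.9535.
Social marginal benefit = demand + MEB = 64.25 - 3.63q.
Set SMB = MC: 64.25 - 3.63q = 37.99 + 1.26q → q* = 5.3701.
Between q* and q_m the wedge SMB − MC runs linearly from 0 to MEB(q_m), so the loss is a triangle.
DWL = ½ × 3.4166 × 16.7074 = 28.5413.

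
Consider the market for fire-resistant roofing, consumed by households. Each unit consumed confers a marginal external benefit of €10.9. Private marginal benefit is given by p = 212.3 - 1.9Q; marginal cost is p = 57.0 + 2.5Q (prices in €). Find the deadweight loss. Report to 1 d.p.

Market equilibrium (private): 57.0 + 2.5Q = 212.3 - 1.9Q → Q_m = 35.2955.
Social marginal benefit = demand + MEB = 223.2 - 1.9Q.
Set SMB = MC: 223.2 - 1.9Q = 57.0 + 2.5Q → Q* = 37.7727.
The loss is the area between SMB and MC from Q* to Q_m; with linear curves that's a triangle of height MEB(Q_m).
DWL = ½ × 2.4772 × 10.9000 = 13.5007.

DWL = €13.5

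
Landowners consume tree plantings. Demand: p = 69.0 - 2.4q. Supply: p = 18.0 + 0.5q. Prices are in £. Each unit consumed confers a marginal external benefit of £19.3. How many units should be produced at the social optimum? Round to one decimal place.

Social marginal benefit = demand + MEB = 88.3 - 2.4q.
Set SMB = MC: 88.3 - 2.4q = 18.0 + 0.5q → q* = 24.2414.

q* = 24.2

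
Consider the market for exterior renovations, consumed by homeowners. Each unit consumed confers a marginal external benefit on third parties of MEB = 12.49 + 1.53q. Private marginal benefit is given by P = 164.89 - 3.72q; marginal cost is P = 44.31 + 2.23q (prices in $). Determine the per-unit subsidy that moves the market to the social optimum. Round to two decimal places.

subsidy = $58.55 per unit

Social marginal benefit = demand + MEB = 177.38 - 2.19q.
Set SMB = MC: 177.38 - 2.19q = 44.31 + 2.23q → q* = 30.1063.
The Pigouvian subsidy equals MEB at q*: 12.49 + 1.53×30.1063 = 58.5526.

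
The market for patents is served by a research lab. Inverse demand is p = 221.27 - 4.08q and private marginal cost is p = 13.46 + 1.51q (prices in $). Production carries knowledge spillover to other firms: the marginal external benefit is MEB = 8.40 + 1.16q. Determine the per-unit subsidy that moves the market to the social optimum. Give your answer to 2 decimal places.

subsidy = $65.01 per unit

Social marginal cost = private MC − MEB = 5.06 + 0.35q.
Set SMC = demand: 5.06 + 0.35q = 221.27 - 4.08q → q* = 48.8059.
The Pigouvian subsidy equals MEB at q*: 8.40 + 1.16×48.8059 = 65.0148.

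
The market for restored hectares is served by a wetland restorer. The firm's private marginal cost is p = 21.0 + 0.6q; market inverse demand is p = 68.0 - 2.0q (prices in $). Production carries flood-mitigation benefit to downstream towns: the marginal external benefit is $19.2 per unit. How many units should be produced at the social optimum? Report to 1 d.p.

q* = 25.5

Social marginal cost = private MC − MEB = 1.8 + 0.6q.
Set SMC = demand: 1.8 + 0.6q = 68.0 - 2.0q → q* = 25.4615.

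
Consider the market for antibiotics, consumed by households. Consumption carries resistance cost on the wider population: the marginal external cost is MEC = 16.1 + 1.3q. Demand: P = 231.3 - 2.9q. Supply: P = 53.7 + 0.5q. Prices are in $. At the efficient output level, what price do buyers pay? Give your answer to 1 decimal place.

P = $131.7

Social marginal benefit = demand − MEC = 215.2 - 4.2q.
Set SMB = MC: 215.2 - 4.2q = 53.7 + 0.5q → q* = 34.3617.
Consumer price on the demand curve at q*: 231.3 − 2.9×34.3617 = 131.6511.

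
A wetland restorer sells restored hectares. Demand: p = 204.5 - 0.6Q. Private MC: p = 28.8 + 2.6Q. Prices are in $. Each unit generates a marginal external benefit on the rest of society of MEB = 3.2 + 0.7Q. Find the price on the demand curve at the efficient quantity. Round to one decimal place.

P = $161.6

Social marginal cost = private MC − MEB = 25.6 + 1.9Q.
Set SMC = demand: 25.6 + 1.9Q = 204.5 - 0.6Q → Q* = 71.5600.
Consumer price on the demand curve at Q*: 204.5 − 0.6×71.5600 = 161.5640.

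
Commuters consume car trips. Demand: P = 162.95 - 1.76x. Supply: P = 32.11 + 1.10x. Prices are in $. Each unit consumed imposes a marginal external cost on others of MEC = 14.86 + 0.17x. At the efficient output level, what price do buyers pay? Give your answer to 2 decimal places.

P = $95.58

Social marginal benefit = demand − MEC = 148.09 - 1.93x.
Set SMB = MC: 148.09 - 1.93x = 32.11 + 1.10x → x* = 38.2772.
Consumer price on the demand curve at x*: 162.95 − 1.76×38.2772 = 95.5821.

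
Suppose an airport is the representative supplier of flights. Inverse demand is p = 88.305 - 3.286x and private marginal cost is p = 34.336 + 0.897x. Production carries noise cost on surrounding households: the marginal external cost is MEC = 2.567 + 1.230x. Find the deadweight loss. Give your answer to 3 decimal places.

DWL = 31.397

Market equilibrium (private): 34.336 + 0.897x = 88.305 - 3.286x → x_m = 12.9020.
Social marginal cost = private MC + MEC = 36.903 + 2.127x.
Set SMC = demand: 36.903 + 2.127x = 88.305 - 3.286x → x* = 9.4960.
The welfare-loss triangle has base |x_m − x*| and height MEC(x_m) (the vertical gap between SMC and demand is zero at x* and MEC at x_m).
DWL = ½ × 3.4060 × 18.4364 = 31.3972.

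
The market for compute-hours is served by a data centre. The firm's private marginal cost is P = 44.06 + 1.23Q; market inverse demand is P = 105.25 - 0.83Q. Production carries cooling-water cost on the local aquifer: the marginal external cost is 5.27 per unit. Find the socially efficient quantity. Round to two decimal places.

Q* = 27.15

Social marginal cost = private MC + MEC = 49.33 + 1.23Q.
Set SMC = demand: 49.33 + 1.23Q = 105.25 - 0.83Q → Q* = 27.1456.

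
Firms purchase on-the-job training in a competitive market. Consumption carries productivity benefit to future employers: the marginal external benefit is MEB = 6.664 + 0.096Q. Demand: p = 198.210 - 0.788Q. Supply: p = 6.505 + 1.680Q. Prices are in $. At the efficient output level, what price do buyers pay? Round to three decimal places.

Social marginal benefit = demand + MEB = 204.874 - 0.692Q.
Set SMB = MC: 204.874 - 0.692Q = 6.505 + 1.680Q → Q* = 83.6294.
Consumer price on the demand curve at Q*: 198.210 − 0.788×83.6294 = 132.3100.

P = $132.310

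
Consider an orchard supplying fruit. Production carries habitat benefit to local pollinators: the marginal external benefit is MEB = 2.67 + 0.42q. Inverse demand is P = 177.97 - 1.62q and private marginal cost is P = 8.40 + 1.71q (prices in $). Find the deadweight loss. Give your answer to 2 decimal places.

Market equilibrium (private): 8.40 + 1.71q = 177.97 - 1.62q → q_m = 50.9219.
Social marginal cost = private MC − MEB = 5.73 + 1.29q.
Set SMC = demand: 5.73 + 1.29q = 177.97 - 1.62q → q* = 59.1890.
Height of the DWL triangle at q_m is demand(q_m) − SMC(q_m) = MEB(q_m) = 24.0572.
DWL = ½ × 8.2671 × 24.0572 = 99.4416.

DWL = $99.44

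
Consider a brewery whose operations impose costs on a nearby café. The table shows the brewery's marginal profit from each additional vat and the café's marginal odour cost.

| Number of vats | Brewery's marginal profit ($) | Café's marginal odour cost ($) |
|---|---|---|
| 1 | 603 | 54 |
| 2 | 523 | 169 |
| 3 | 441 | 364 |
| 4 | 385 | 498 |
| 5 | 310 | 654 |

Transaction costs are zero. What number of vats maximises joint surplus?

Bargaining reaches the level where marginal profit last exceeds marginal odour cost.
That holds through level 3 (441 ≥ 364) but not at 4 (385 < 498).

3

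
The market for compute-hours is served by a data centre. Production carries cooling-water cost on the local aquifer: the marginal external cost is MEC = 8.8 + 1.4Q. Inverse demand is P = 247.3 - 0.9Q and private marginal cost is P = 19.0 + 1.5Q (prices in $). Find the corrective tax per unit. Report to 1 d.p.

Social marginal cost = private MC + MEC = 27.8 + 2.9Q.
Set SMC = demand: 27.8 + 2.9Q = 247.3 - 0.9Q → Q* = 57.7632.
The Pigouvian tax equals MEC at Q*: 8.8 + 1.4×57.7632 = 89.6685.

tax = $89.7 per unit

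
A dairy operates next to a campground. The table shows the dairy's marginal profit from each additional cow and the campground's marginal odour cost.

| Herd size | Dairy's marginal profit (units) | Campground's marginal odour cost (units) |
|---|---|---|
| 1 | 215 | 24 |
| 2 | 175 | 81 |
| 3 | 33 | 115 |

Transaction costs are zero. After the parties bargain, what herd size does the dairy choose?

2

Bargaining reaches the level where marginal profit last exceeds marginal odour cost.
That holds through level 2 (175 ≥ 81) but not at 3 (33 < 115).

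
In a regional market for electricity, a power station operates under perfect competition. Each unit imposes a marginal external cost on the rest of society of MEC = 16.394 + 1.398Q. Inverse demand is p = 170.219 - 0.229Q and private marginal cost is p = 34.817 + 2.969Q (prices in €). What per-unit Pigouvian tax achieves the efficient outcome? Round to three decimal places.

Social marginal cost = private MC + MEC = 51.211 + 4.367Q.
Set SMC = demand: 51.211 + 4.367Q = 170.219 - 0.229Q → Q* = 25.8938.
The Pigouvian tax equals MEC at Q*: 16.394 + 1.398×25.8938 = 52.5935.

tax = €52.594 per unit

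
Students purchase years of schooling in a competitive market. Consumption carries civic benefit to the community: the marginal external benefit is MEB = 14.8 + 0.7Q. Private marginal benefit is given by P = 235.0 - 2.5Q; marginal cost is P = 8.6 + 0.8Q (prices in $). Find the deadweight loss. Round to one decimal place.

Market equilibrium (private): 8.6 + 0.8Q = 235.0 - 2.5Q → Q_m = 68.6061.
Social marginal benefit = demand + MEB = 249.8 - 1.8Q.
Set SMB = MC: 249.8 - 1.8Q = 8.6 + 0.8Q → Q* = 92.7692.
Height of the DWL triangle at Q_m is SMB(Q_m) − MC(Q_m) = MEB(Q_m) = 62.8242.
DWL = ½ × 24.1631 × 62.8242 = 759.0137.

DWL = $759.0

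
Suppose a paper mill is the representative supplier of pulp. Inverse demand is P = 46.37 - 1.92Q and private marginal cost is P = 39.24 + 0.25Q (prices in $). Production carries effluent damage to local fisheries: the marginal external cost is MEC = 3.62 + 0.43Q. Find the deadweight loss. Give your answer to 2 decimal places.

DWL = $4.87

Market equilibrium (private): 39.24 + 0.25Q = 46.37 - 1.92Q → Q_m = 3.2857.
Social marginal cost = private MC + MEC = 42.86 + 0.68Q.
Set SMC = demand: 42.86 + 0.68Q = 46.37 - 1.92Q → Q* = 1.3500.
Height of the DWL triangle at Q_m is SMC(Q_m) − demand(Q_m) = MEC(Q_m) = 5.0329.
DWL = ½ × 1.9357 × 5.0329 = 4.8711.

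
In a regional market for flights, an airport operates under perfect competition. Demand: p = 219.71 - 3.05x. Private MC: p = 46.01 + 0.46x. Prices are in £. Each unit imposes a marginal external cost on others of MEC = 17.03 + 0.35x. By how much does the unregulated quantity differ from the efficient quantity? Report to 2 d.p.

8.90 units

Market equilibrium (private): 46.01 + 0.46x = 219.71 - 3.05x → x_m = 49.4872.
Social marginal cost = private MC + MEC = 63.04 + 0.81x.
Set SMC = demand: 63.04 + 0.81x = 219.71 - 3.05x → x* = 40.5881.
Gap = |49.4872 − 40.5881| = 8.8991.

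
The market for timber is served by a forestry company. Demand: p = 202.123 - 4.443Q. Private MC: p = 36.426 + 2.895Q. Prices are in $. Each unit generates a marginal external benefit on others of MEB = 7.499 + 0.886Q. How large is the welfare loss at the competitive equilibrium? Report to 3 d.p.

DWL = $58.629

Market equilibrium (private): 36.426 + 2.895Q = 202.123 - 4.443Q → Q_m = 22.5807.
Social marginal cost = private MC − MEB = 28.927 + 2.009Q.
Set SMC = demand: 28.927 + 2.009Q = 202.123 - 4.443Q → Q* = 26.8438.
The loss is the area between SMC and demand from Q* to Q_m; with linear curves that's a triangle of height MEB(Q_m).
DWL = ½ × 4.2631 × 27.5055 = 58.6293.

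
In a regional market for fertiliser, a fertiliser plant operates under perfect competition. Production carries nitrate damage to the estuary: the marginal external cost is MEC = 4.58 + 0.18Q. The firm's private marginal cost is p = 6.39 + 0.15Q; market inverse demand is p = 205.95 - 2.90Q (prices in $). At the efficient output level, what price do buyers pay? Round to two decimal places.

Social marginal cost = private MC + MEC = 10.97 + 0.33Q.
Set SMC = demand: 10.97 + 0.33Q = 205.95 - 2.90Q → Q* = 60.3653.
Consumer price on the demand curve at Q*: 205.95 − 2.90×60.3653 = 30.8906.

P = $30.89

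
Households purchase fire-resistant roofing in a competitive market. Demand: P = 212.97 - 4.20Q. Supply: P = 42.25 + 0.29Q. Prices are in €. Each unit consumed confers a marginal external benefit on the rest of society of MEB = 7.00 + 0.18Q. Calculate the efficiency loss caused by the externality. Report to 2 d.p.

Market equilibrium (private): 42.25 + 0.29Q = 212.97 - 4.20Q → Q_m = 38.0223.
Social marginal benefit = demand + MEB = 219.97 - 4.02Q.
Set SMB = MC: 219.97 - 4.02Q = 42.25 + 0.29Q → Q* = 41.2343.
The welfare-loss triangle has base |Q_m − Q*| and height MEB(Q_m) (the vertical gap between SMB and MC is zero at Q* and MEB at Q_m).
DWL = ½ × 3.2120 × 13.8440 = 22.2335.

DWL = €22.23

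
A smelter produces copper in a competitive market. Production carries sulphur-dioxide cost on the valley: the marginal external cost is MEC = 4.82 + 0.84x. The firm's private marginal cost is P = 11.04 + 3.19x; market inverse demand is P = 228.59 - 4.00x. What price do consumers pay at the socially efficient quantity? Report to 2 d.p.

Social marginal cost = private MC + MEC = 15.86 + 4.03x.
Set SMC = demand: 15.86 + 4.03x = 228.59 - 4.00x → x* = 26.4919.
Consumer price on the demand curve at x*: 228.59 − 4.00×26.4919 = 122.6224.

P = 122.62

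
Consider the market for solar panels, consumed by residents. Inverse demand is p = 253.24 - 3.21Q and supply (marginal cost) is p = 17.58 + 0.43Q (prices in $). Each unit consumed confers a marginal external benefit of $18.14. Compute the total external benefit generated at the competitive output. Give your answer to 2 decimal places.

Market equilibrium (private): 17.58 + 0.43Q = 253.24 - 3.21Q → Q_m = 64.7418.
Total external benefit = MEB × Q_m = 18.14 × 64.7418 = 1174.4163.

$1174.42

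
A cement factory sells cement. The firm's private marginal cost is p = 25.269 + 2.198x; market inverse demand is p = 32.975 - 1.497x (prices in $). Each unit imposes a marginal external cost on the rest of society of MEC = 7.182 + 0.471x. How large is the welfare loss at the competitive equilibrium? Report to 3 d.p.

Market equilibrium (private): 25.269 + 2.198x = 32.975 - 1.497x → x_m = 2.0855.
Social marginal cost = private MC + MEC = 32.451 + 2.669x.
Set SMC = demand: 32.451 + 2.669x = 32.975 - 1.497x → x* = 0.1258.
The welfare-loss triangle has base |x_m − x*| and height MEC(x_m) (the vertical gap between SMC and demand is zero at x* and MEC at x_m).
DWL = ½ × 1.9597 × 8.1643 = 7.9998.

DWL = $8.000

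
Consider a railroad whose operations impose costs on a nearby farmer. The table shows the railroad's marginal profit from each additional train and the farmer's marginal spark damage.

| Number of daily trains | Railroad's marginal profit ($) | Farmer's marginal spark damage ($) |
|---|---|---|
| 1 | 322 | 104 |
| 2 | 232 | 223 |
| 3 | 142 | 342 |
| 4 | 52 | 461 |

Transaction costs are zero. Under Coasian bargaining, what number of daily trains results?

2

Bargaining reaches the level where marginal profit last exceeds marginal spark damage.
That holds through level 2 (232 ≥ 223) but not at 3 (142 < 342).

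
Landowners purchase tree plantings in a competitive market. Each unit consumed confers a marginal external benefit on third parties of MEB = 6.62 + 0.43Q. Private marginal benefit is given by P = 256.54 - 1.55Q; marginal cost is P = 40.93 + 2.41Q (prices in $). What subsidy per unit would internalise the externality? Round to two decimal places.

subsidy = $33.69 per unit

Social marginal benefit = demand + MEB = 263.16 - 1.12Q.
Set SMB = MC: 263.16 - 1.12Q = 40.93 + 2.41Q → Q* = 62.9547.
The Pigouvian subsidy equals MEB at Q*: 6.62 + 0.43×62.9547 = 33.6905.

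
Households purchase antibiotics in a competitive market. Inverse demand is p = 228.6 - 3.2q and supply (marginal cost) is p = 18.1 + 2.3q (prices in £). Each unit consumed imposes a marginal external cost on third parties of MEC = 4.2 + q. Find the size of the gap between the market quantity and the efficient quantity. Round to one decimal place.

Market equilibrium (private): 18.1 + 2.3q = 228.6 - 3.2q → q_m = 38.2727.
Social marginal benefit = demand − MEC = 224.4 - 4.2q.
Set SMB = MC: 224.4 - 4.2q = 18.1 + 2.3q → q* = 31.7385.
Gap = |38.2727 − 31.7385| = 6.5342.

6.5 units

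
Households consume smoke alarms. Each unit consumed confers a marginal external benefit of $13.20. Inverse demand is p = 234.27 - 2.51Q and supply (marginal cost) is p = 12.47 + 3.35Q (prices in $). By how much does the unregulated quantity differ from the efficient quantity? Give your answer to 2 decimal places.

Market equilibrium (private): 12.47 + 3.35Q = 234.27 - 2.51Q → Q_m = 37.8498.
Social marginal benefit = demand + MEB = 247.47 - 2.51Q.
Set SMB = MC: 247.47 - 2.51Q = 12.47 + 3.35Q → Q* = 40.1024.
Gap = |37.8498 − 40.1024| = 2.2526.

2.25 units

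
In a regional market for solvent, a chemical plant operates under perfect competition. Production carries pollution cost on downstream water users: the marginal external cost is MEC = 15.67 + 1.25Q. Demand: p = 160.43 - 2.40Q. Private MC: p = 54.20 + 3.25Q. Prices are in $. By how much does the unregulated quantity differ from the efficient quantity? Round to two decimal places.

Market equilibrium (private): 54.20 + 3.25Q = 160.43 - 2.40Q → Q_m = 18.8018.
Social marginal cost = private MC + MEC = 69.87 + 4.50Q.
Set SMC = demand: 69.87 + 4.50Q = 160.43 - 2.40Q → Q* = 13.1246.
Gap = |18.8018 − 13.1246| = 5.6772.

5.68 units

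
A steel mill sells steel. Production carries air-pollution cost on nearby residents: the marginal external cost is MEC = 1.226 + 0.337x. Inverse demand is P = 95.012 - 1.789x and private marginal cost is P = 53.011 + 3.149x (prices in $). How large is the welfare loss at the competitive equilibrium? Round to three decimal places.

DWL = $1.587

Market equilibrium (private): 53.011 + 3.149x = 95.012 - 1.789x → x_m = 8.5057.
Social marginal cost = private MC + MEC = 54.237 + 3.486x.
Set SMC = demand: 54.237 + 3.486x = 95.012 - 1.789x → x* = 7.7299.
Between x* and x_m the wedge SMC − demand runs linearly from 0 to MEC(x_m), so the loss is a triangle.
DWL = ½ × 0.7758 × 4.0924 = 1.5874.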